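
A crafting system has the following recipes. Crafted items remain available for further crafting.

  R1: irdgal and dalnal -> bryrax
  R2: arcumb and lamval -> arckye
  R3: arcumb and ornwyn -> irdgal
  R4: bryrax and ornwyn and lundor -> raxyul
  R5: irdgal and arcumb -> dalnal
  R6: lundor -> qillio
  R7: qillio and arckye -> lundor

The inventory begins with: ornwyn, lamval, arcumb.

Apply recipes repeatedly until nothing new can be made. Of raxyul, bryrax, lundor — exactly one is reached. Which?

bryrax

arcumb and ornwyn -> irdgal (R3).
irdgal and arcumb -> dalnal (R5).
irdgal and dalnal -> bryrax (R1).
lundor would need qillio and arckye (R7), but qillio is never obtained. raxyul would need bryrax, ornwyn, and lundor (R4), but lundor is never obtained.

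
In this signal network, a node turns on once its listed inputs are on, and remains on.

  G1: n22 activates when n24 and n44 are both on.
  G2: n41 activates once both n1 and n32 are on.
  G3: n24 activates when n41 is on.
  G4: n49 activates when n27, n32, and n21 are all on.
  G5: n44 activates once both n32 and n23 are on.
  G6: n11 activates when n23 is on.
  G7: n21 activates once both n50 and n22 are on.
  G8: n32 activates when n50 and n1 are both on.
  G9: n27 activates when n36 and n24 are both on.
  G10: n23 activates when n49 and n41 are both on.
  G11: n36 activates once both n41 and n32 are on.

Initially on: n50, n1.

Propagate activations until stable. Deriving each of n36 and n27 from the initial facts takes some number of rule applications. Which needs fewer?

n36: G8: n50 and n1 on → n32 on. n1 and n32 are on, so n41 activates (G2). G11: n41 and n32 on → n36 on. [3 rule applications]
n27: G8: n50 and n1 on → n32 on. n1 and n32 are on, so n41 activates (G2). n41 and n32 are on, so n36 activates (G11). G3: n41 on → n24 on. n36 and n24 are on, so n27 activates (G9). [5 rule applications]
n36 needs fewer.

n36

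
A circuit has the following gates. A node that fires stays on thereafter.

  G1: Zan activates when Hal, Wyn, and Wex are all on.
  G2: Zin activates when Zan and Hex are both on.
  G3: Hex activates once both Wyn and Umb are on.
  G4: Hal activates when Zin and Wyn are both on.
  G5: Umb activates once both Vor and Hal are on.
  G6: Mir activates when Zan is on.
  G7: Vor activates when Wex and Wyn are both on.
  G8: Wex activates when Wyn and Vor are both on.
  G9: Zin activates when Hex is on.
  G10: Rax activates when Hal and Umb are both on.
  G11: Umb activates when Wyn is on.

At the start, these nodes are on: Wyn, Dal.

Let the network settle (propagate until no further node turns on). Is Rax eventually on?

Yes

G11: Wyn on → Umb on.
G3: Wyn and Umb on → Hex on.
G9: Hex on → Zin on.
G4: Zin and Wyn on → Hal on.
G10: Hal and Umb on → Rax on.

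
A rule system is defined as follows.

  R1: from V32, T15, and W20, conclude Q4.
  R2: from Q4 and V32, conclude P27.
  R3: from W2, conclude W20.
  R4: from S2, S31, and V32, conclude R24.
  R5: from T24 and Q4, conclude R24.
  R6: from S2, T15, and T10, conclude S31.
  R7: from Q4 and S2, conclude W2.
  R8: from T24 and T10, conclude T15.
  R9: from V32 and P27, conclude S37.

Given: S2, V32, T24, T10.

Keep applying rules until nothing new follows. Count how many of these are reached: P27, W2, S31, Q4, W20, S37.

From T24 and T10, R8 gives T15.
From S2, T15, and T10, R6 gives S31.
P27 would need Q4 and V32 (R2), but Q4 is never established.
W2 would need Q4 and S2 (R7), but Q4 is never established.
S31: reached.
Q4 would need V32, T15, and W20 (R1), but W20 is never established.
W20 would need W2 (R3), but W2 is never established.
S37 would need V32 and P27 (R9), but P27 is never established.
Reached: S31 — 1 of the 6.

1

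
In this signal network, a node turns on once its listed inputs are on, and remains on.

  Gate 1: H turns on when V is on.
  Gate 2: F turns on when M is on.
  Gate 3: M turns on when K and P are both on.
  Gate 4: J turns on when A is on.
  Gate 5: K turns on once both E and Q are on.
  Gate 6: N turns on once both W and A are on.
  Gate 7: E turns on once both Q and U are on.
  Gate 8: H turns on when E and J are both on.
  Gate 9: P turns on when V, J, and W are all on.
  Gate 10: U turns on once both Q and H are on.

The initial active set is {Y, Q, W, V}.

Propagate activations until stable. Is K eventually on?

V is on, so H turns on (Gate 1).
Gate 10: Q and H on → U on.
Q and U are on, so E turns on (Gate 7).
Gate 5: E and Q on → K on.

Yes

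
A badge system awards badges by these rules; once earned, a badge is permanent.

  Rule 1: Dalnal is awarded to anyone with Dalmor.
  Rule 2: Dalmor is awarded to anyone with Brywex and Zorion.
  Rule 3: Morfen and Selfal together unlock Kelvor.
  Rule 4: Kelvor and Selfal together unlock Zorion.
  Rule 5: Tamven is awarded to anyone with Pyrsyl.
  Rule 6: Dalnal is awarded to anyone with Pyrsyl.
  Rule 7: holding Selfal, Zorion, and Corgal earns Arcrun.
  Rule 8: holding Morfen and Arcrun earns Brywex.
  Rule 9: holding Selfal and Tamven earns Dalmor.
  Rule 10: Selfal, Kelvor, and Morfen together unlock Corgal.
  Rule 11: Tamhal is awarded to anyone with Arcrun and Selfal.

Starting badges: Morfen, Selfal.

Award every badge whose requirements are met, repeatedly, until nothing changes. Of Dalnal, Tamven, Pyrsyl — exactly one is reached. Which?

Dalnal

With Morfen and Selfal, Kelvor is earned (Rule 3).
With Selfal, Kelvor, and Morfen, Corgal is earned (Rule 10).
With Kelvor and Selfal, Zorion is earned (Rule 4).
With Selfal, Zorion, and Corgal, Arcrun is earned (Rule 7).
With Morfen and Arcrun, Brywex is earned (Rule 8).
With Brywex and Zorion, Dalmor is earned (Rule 2).
With Dalmor, Dalnal is earned (Rule 1).
Tamven would need Pyrsyl (Rule 5), but Pyrsyl is never earned. No rule produces Pyrsyl, and it is not given.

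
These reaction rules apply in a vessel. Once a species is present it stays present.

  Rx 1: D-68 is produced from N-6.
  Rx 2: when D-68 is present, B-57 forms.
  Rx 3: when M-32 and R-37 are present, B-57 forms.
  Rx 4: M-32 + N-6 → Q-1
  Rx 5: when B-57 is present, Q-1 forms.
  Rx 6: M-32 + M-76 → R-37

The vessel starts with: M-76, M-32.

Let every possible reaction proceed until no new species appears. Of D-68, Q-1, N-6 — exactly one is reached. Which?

M-32 and M-76 present → R-37 forms (Rx 6).
M-32 and R-37 present → B-57 forms (Rx 3).
B-57 present → Q-1 forms (Rx 5).
D-68 would need N-6 (Rx 1), but N-6 never forms. No rule produces N-6, and it is not given.

Q-1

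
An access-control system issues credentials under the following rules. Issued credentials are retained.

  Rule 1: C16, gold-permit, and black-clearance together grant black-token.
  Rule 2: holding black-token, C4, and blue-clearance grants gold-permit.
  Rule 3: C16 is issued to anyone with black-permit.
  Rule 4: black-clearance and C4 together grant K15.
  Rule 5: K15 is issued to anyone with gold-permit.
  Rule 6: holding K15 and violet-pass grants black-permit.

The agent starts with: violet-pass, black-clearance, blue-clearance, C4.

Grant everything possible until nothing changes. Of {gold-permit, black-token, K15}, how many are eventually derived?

1

Holding black-clearance and C4 grants K15 (Rule 4).
gold-permit would need black-token, C4, and blue-clearance (Rule 2), but black-token is never granted.
black-token would need C16, gold-permit, and black-clearance (Rule 1), but gold-permit is never granted.
K15: reached.
Reached: K15 — 1 of the 3.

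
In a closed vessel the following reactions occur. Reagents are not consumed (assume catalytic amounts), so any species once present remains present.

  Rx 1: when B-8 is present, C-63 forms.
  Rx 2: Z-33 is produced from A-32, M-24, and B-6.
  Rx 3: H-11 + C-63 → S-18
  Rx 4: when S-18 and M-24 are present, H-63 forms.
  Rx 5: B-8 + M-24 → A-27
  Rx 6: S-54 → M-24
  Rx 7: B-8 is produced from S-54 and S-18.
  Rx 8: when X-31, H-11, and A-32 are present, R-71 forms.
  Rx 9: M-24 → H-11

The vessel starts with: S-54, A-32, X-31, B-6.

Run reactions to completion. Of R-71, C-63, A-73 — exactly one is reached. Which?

R-71

S-54 present → M-24 forms (Rx 6).
M-24 present → H-11 forms (Rx 9).
X-31, H-11, and A-32 present → R-71 forms (Rx 8).
No rule produces A-73, and it is not given. C-63 would need B-8 (Rx 1), but B-8 never forms.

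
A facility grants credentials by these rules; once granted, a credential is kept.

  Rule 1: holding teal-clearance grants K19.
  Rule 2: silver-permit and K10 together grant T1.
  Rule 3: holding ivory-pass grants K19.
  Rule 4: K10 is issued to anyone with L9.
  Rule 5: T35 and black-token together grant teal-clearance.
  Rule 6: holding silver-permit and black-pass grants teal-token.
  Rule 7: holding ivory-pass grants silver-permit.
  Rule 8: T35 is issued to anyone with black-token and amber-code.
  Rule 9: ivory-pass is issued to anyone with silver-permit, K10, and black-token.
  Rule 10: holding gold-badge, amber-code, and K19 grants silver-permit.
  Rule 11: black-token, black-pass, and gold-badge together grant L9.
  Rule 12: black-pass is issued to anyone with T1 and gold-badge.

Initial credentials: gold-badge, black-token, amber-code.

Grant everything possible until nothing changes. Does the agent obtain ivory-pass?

ivory-pass would need silver-permit, K10, and black-token (Rule 9), but K10 is never granted.

No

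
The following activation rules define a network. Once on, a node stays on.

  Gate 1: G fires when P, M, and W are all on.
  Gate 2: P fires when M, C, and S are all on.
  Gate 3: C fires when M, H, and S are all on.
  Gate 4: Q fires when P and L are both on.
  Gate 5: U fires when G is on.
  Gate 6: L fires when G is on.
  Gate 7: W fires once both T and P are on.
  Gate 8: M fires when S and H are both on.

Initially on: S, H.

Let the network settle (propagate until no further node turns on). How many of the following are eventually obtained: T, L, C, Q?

1

S and H are on, so M fires (Gate 8).
Gate 3: M, H, and S on → C on.
No rule produces T, and it is not given.
L would need G (Gate 6), but G never turns on.
C: reached.
Q would need P and L (Gate 4), but L never turns on.
Reached: C — 1 of the 4.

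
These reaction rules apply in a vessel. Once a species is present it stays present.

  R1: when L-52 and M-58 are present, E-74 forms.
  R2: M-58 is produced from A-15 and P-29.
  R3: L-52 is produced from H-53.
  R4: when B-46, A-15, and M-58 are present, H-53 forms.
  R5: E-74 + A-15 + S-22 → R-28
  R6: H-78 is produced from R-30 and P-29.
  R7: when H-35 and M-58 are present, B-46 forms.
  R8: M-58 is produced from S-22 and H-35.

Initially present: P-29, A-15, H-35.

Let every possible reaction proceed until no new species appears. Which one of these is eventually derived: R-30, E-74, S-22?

E-74

A-15 and P-29 present → M-58 forms (R2).
H-35 and M-58 present → B-46 forms (R7).
B-46, A-15, and M-58 present → H-53 forms (R4).
H-53 present → L-52 forms (R3).
L-52 and M-58 present → E-74 forms (R1).
No rule produces R-30, and it is not given. No rule produces S-22, and it is not given.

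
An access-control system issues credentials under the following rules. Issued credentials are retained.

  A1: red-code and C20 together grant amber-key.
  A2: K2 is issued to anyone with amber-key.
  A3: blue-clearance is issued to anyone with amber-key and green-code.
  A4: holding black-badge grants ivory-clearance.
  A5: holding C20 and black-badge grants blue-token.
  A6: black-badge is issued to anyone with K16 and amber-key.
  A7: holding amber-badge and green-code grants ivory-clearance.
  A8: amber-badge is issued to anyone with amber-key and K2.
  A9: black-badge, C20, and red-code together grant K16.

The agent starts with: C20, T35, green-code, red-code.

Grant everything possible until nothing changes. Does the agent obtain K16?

No

K16 would need black-badge, C20, and red-code (A9), but black-badge is never granted.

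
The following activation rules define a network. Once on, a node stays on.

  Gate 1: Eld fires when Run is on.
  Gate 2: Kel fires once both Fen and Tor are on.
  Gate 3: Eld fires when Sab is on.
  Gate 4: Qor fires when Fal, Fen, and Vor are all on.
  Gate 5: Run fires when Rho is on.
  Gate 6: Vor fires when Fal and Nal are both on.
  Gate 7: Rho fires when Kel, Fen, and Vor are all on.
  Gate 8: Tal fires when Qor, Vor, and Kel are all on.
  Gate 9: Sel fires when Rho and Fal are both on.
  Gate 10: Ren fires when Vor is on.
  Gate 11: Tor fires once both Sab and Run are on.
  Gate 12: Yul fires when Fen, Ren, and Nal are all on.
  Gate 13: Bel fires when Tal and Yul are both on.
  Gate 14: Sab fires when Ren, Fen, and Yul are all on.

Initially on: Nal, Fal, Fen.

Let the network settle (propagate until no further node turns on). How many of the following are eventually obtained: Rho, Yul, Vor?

Gate 6: Fal and Nal on → Vor on.
Gate 10: Vor on → Ren on.
Gate 12: Fen, Ren, and Nal on → Yul on.
Rho would need Kel, Fen, and Vor (Gate 7), but Kel never turns on.
Yul: reached.
Vor: reached.
Reached: Yul and Vor — 2 of the 3.

2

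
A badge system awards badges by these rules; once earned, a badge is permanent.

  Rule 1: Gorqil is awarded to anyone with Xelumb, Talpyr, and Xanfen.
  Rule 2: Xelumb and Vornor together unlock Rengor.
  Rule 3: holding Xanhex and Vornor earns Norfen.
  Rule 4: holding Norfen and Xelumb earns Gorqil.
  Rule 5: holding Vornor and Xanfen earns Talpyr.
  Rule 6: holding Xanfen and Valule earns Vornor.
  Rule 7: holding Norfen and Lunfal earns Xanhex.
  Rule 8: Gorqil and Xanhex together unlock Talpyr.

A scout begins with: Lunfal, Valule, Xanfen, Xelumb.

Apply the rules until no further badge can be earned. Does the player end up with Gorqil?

With Xanfen and Valule, Vornor is earned (Rule 6).
With Vornor and Xanfen, Talpyr is earned (Rule 5).
With Xelumb, Talpyr, and Xanfen, Gorqil is earned (Rule 1).

Yes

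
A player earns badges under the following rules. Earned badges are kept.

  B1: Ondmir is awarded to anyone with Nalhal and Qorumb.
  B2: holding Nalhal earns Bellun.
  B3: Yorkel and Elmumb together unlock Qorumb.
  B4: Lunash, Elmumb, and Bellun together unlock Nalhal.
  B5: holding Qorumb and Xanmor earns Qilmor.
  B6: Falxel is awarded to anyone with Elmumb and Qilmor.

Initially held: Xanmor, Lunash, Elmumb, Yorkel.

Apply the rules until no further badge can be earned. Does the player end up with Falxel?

Yes

With Yorkel and Elmumb, Qorumb is earned (B3).
With Qorumb and Xanmor, Qilmor is earned (B5).
With Elmumb and Qilmor, Falxel is earned (B6).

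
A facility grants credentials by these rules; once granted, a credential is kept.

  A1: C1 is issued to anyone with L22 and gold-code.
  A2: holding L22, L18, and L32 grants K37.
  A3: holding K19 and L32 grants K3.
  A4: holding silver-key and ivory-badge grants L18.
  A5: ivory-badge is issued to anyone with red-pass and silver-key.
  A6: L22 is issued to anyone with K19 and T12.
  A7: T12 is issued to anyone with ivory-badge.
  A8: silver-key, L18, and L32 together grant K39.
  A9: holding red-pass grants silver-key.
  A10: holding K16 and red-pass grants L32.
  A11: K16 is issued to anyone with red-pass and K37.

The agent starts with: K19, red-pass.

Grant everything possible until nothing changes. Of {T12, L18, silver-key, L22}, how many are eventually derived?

4

Holding red-pass grants silver-key (A9).
Holding red-pass and silver-key grants ivory-badge (A5).
Holding ivory-badge grants T12 (A7).
Holding silver-key and ivory-badge grants L18 (A4).
Holding K19 and T12 grants L22 (A6).
T12: reached.
L18: reached.
silver-key: reached.
L22: reached.
All 4 are reached.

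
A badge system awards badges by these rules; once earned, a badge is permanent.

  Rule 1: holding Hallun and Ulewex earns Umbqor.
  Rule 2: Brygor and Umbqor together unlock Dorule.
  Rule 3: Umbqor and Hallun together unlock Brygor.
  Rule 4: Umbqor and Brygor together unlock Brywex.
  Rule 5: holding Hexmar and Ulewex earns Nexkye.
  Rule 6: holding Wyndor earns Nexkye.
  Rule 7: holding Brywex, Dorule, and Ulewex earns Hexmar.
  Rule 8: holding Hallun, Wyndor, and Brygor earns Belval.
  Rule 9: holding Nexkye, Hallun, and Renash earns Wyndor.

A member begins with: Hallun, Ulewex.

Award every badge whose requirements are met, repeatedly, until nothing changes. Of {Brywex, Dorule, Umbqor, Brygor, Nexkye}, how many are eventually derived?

With Hallun and Ulewex, Umbqor is earned (Rule 1).
With Umbqor and Hallun, Brygor is earned (Rule 3).
With Brygor and Umbqor, Dorule is earned (Rule 2).
With Umbqor and Brygor, Brywex is earned (Rule 4).
With Brywex, Dorule, and Ulewex, Hexmar is earned (Rule 7).
With Hexmar and Ulewex, Nexkye is earned (Rule 5).
Brywex: reached.
Dorule: reached.
Umbqor: reached.
Brygor: reached.
Nexkye: reached.
All 5 are reached.

5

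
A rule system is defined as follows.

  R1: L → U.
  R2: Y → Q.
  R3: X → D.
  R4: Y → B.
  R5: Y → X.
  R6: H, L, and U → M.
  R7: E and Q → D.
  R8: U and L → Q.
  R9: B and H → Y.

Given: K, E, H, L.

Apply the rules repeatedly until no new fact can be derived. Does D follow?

Yes

L holds, so U follows (R1).
U and L hold, so Q follows (R8).
From E and Q, R7 gives D.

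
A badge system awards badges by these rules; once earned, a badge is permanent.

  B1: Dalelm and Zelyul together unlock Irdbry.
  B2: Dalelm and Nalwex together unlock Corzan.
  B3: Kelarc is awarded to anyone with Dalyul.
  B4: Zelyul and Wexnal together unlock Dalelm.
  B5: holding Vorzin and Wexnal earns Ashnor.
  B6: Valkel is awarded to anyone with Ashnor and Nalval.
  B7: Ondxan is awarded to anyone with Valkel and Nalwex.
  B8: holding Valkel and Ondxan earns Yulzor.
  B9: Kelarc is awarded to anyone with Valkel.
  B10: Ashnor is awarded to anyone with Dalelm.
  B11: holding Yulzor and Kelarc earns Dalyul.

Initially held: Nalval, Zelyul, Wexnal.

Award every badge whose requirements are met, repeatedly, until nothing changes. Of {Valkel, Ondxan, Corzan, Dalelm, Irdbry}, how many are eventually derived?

3

With Zelyul and Wexnal, Dalelm is earned (B4).
With Dalelm and Zelyul, Irdbry is earned (B1).
With Dalelm, Ashnor is earned (B10).
With Ashnor and Nalval, Valkel is earned (B6).
Valkel: reached.
Ondxan would need Valkel and Nalwex (B7), but Nalwex is never earned.
Corzan would need Dalelm and Nalwex (B2), but Nalwex is never earned.
Dalelm: reached.
Irdbry: reached.
Reached: Valkel, Dalelm, and Irdbry — 3 of the 5.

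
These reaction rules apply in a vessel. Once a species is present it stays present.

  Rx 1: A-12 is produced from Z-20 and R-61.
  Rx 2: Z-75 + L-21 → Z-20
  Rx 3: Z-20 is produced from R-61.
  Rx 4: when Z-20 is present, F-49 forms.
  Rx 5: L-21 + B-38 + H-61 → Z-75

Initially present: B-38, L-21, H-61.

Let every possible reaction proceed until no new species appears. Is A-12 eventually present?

No

A-12 would need Z-20 and R-61 (Rx 1), but R-61 never forms.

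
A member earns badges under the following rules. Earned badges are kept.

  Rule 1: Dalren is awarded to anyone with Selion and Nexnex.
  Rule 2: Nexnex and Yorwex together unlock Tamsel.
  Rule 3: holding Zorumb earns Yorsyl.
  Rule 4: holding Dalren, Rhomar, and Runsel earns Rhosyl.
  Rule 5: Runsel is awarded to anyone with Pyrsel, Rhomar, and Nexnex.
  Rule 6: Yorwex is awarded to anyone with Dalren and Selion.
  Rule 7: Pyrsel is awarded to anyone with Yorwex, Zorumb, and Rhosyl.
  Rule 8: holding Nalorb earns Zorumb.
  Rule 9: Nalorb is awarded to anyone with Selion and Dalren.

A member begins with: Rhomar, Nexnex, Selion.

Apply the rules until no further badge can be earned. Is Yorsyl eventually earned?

Yes

With Selion and Nexnex, Dalren is earned (Rule 1).
With Selion and Dalren, Nalorb is earned (Rule 9).
With Nalorb, Zorumb is earned (Rule 8).
With Zorumb, Yorsyl is earned (Rule 3).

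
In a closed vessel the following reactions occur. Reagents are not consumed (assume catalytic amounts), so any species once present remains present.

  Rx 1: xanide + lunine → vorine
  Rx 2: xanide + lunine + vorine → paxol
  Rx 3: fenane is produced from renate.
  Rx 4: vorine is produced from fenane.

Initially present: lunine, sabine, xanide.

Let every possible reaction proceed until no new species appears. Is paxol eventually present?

Yes

xanide and lunine present → vorine forms (Rx 1).
xanide, lunine, and vorine present → paxol forms (Rx 2).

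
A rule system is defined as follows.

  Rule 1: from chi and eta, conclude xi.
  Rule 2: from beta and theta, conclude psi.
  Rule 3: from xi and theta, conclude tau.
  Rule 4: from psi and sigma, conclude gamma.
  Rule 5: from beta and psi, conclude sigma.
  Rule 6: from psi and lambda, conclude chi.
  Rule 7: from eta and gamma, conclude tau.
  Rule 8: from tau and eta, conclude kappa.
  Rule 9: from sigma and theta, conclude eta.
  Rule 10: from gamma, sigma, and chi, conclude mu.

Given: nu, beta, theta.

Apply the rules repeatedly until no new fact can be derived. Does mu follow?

mu would need gamma, sigma, and chi (Rule 10), but chi is never established.

No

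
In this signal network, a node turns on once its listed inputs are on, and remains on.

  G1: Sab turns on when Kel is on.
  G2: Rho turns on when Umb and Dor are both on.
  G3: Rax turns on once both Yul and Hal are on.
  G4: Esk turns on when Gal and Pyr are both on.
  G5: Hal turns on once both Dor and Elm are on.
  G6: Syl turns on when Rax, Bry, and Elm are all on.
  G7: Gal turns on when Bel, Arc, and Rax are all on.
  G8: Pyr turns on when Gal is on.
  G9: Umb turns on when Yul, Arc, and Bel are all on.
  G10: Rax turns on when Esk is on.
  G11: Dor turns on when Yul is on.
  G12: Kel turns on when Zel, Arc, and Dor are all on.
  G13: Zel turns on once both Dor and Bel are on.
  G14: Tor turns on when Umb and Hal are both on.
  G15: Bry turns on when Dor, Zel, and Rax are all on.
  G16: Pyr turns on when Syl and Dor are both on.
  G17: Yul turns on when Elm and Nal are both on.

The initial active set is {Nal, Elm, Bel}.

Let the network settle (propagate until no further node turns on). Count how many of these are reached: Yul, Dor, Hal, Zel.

G17: Elm and Nal on → Yul on.
G11: Yul on → Dor on.
G13: Dor and Bel on → Zel on.
Dor and Elm are on, so Hal turns on (G5).
Yul: reached.
Dor: reached.
Hal: reached.
Zel: reached.
All 4 are reached.

4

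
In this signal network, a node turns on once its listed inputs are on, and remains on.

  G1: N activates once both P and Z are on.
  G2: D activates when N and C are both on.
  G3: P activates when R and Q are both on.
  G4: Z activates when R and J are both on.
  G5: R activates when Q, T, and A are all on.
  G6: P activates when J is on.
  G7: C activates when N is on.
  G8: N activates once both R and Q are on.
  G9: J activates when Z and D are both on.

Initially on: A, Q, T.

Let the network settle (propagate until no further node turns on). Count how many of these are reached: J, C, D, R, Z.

3

G5: Q, T, and A on → R on.
G8: R and Q on → N on.
G7: N on → C on.
N and C are on, so D activates (G2).
J would need Z and D (G9), but Z never turns on.
C: reached.
D: reached.
R: reached.
Z would need R and J (G4), but J never turns on.
Reached: C, D, and R — 3 of the 5.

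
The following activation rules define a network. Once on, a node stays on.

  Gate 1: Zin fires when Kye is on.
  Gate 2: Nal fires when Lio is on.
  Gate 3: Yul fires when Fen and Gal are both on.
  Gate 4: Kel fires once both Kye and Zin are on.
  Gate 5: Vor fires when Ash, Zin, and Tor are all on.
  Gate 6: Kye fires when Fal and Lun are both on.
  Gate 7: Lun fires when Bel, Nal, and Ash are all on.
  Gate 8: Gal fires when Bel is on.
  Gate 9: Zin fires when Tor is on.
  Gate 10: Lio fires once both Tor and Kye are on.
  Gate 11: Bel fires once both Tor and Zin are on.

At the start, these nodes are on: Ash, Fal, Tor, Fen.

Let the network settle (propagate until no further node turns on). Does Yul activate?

Yes

Gate 9: Tor on → Zin on.
Gate 11: Tor and Zin on → Bel on.
Gate 8: Bel on → Gal on.
Fen and Gal are on, so Yul fires (Gate 3).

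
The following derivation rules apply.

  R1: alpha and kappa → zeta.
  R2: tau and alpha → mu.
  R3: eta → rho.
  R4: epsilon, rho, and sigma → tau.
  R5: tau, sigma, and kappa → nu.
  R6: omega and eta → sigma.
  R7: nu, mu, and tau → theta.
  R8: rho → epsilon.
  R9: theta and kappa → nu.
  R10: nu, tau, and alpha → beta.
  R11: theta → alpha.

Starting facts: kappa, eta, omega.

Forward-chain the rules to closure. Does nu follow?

eta holds, so rho follows (R3).
From omega and eta, R6 gives sigma.
From rho, R8 gives epsilon.
epsilon, rho, and sigma hold, so tau follows (R4).
tau, sigma, and kappa hold, so nu follows (R5).

Yes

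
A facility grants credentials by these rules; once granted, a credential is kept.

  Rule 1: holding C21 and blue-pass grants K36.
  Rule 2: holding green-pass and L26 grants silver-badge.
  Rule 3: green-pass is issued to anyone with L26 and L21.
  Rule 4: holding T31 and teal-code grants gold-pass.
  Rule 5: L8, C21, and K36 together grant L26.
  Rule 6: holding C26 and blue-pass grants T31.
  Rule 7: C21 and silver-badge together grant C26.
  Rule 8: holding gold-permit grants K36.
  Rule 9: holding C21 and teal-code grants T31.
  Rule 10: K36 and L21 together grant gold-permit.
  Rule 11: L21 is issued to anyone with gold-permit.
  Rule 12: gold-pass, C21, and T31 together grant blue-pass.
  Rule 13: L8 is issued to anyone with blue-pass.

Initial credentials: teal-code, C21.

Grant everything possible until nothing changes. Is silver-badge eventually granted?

silver-badge would need green-pass and L26 (Rule 2), but green-pass is never granted.

No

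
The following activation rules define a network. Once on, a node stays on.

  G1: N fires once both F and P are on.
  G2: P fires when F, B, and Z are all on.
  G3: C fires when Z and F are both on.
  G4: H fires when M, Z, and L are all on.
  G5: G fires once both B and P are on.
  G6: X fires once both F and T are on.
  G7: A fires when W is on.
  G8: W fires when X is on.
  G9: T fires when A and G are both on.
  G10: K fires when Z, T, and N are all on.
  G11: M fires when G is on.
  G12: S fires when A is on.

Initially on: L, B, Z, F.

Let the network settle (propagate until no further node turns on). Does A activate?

No

A would need W (G7), but W never turns on.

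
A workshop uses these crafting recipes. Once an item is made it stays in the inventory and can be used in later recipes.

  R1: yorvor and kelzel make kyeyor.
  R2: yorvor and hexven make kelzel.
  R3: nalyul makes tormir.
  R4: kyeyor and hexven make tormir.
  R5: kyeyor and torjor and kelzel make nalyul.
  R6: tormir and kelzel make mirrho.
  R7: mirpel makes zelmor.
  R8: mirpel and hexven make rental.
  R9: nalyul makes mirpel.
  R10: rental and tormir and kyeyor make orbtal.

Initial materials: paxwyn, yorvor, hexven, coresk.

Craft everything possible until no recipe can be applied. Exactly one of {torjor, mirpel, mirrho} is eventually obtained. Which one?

Using R2, yorvor and hexven make kelzel.
yorvor and kelzel → kyeyor (R1).
Using R4, kyeyor and hexven make tormir.
tormir and kelzel → mirrho (R6).
No rule produces torjor, and it is not given. mirpel would need nalyul (R9), but nalyul is never obtained.

mirrho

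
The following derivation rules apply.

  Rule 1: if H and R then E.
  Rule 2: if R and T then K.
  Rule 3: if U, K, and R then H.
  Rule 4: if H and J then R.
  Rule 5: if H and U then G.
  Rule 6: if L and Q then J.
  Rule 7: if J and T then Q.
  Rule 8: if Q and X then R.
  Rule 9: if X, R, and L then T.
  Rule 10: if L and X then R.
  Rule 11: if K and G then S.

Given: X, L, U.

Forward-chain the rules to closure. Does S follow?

From L and X, Rule 10 gives R.
From X, R, and L, Rule 9 gives T.
From R and T, Rule 2 gives K.
From U, K, and R, Rule 3 gives H.
H and U hold, so G follows (Rule 5).
From K and G, Rule 11 gives S.

Yes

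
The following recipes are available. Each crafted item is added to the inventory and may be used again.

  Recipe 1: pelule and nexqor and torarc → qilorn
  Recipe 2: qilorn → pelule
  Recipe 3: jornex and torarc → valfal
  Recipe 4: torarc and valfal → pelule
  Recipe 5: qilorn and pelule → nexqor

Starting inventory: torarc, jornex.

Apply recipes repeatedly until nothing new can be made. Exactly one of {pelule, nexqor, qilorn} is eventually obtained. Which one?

pelule

jornex and torarc → valfal (Recipe 3).
torarc and valfal → pelule (Recipe 4).
nexqor would need qilorn and pelule (Recipe 5), but qilorn is never obtained. qilorn would need pelule, nexqor, and torarc (Recipe 1), but nexqor is never obtained.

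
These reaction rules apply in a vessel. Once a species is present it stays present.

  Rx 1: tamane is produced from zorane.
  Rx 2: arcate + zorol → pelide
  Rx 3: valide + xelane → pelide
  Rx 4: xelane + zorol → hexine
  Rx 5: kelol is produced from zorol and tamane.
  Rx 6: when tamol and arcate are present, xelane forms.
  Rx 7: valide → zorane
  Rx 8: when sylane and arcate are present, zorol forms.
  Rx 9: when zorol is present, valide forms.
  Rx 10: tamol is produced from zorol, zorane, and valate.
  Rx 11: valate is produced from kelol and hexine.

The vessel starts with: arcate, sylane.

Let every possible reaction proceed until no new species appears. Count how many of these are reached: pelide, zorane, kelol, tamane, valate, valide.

sylane and arcate present → zorol forms (Rx 8).
zorol present → valide forms (Rx 9).
arcate and zorol present → pelide forms (Rx 2).
valide present → zorane forms (Rx 7).
zorane present → tamane forms (Rx 1).
zorol and tamane present → kelol forms (Rx 5).
pelide: reached.
zorane: reached.
kelol: reached.
tamane: reached.
valate would need kelol and hexine (Rx 11), but hexine never forms.
valide: reached.
Reached: pelide, zorane, kelol, tamane, and valide — 5 of the 6.

5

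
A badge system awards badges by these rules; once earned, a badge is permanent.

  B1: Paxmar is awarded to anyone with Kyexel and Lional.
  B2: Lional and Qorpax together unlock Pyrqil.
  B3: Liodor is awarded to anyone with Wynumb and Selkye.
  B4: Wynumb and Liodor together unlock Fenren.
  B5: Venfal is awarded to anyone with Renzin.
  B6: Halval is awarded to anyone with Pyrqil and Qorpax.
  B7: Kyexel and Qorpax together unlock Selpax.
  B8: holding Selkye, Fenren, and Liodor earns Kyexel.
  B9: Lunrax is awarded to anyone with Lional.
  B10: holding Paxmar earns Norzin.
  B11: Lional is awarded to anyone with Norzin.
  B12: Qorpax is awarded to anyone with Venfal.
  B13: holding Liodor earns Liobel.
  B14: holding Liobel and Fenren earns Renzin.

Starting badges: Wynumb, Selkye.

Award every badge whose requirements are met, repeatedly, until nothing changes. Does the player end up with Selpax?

With Wynumb and Selkye, Liodor is earned (B3).
With Liodor, Liobel is earned (B13).
With Wynumb and Liodor, Fenren is earned (B4).
With Liobel and Fenren, Renzin is earned (B14).
With Selkye, Fenren, and Liodor, Kyexel is earned (B8).
With Renzin, Venfal is earned (B5).
With Venfal, Qorpax is earned (B12).
With Kyexel and Qorpax, Selpax is earned (B7).

Yes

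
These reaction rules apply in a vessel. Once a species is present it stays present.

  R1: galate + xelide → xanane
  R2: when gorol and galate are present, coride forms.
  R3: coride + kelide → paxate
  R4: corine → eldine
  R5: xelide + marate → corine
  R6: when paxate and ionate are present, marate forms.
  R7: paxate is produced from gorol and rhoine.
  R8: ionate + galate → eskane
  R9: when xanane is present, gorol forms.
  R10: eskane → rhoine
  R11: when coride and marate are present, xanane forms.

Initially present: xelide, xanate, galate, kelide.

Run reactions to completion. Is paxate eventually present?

Yes

galate and xelide present → xanane forms (R1).
xanane present → gorol forms (R9).
gorol and galate present → coride forms (R2).
coride and kelide present → paxate forms (R3).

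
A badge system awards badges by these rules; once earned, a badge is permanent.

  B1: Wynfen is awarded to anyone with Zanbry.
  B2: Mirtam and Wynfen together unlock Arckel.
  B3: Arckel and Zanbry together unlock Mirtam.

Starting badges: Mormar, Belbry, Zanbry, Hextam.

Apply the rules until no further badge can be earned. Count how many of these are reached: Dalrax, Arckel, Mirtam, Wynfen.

With Zanbry, Wynfen is earned (B1).
No rule produces Dalrax, and it is not given.
Arckel would need Mirtam and Wynfen (B2), but Mirtam is never earned.
Mirtam would need Arckel and Zanbry (B3), but Arckel is never earned.
Wynfen: reached.
Reached: Wynfen — 1 of the 4.

1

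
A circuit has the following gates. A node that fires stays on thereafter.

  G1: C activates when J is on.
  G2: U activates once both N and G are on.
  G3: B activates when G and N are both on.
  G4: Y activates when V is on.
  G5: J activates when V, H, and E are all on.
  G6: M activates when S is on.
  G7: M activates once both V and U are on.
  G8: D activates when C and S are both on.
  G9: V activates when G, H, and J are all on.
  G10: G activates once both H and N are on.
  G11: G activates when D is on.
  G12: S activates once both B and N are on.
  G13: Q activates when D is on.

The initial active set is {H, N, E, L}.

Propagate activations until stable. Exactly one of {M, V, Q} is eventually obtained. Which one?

H and N are on, so G activates (G10).
G and N are on, so B activates (G3).
B and N are on, so S activates (G12).
S is on, so M activates (G6).
Q would need D (G13), but D never turns on. V would need G, H, and J (G9), but J never turns on.

M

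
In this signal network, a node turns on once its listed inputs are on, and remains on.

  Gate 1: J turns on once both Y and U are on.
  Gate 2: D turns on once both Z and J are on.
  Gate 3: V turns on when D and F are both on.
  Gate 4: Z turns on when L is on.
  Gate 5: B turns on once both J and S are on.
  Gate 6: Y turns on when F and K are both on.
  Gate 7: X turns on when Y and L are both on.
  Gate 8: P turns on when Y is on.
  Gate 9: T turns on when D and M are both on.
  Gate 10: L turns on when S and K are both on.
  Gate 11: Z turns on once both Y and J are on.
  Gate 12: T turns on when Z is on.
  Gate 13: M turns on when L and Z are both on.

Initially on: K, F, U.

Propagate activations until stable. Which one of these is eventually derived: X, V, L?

V

F and K are on, so Y turns on (Gate 6).
Gate 1: Y and U on → J on.
Y and J are on, so Z turns on (Gate 11).
Gate 2: Z and J on → D on.
Gate 3: D and F on → V on.
X would need Y and L (Gate 7), but L never turns on. L would need S and K (Gate 10), but S never turns on.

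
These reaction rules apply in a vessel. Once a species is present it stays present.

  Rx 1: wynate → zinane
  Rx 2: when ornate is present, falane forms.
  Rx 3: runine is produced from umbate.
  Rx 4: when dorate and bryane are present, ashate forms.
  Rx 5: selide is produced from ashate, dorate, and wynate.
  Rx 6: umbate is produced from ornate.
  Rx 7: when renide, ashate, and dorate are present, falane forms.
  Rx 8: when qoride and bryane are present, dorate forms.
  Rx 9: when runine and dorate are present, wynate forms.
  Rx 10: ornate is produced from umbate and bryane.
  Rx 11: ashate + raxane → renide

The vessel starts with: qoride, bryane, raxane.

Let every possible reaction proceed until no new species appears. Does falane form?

Yes

qoride and bryane present → dorate forms (Rx 8).
dorate and bryane present → ashate forms (Rx 4).
ashate and raxane present → renide forms (Rx 11).
renide, ashate, and dorate present → falane forms (Rx 7).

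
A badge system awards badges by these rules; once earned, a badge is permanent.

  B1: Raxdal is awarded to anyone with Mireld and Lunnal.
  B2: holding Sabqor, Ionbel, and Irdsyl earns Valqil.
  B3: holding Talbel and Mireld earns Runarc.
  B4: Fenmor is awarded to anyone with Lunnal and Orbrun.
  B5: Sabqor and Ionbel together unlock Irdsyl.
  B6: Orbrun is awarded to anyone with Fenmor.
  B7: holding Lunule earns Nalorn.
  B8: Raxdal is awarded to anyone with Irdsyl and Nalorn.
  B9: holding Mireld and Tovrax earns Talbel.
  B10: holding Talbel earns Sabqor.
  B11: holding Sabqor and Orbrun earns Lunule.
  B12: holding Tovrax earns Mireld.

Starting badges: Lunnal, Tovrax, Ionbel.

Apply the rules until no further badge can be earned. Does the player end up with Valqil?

Yes

With Tovrax, Mireld is earned (B12).
With Mireld and Tovrax, Talbel is earned (B9).
With Talbel, Sabqor is earned (B10).
With Sabqor and Ionbel, Irdsyl is earned (B5).
With Sabqor, Ionbel, and Irdsyl, Valqil is earned (B2).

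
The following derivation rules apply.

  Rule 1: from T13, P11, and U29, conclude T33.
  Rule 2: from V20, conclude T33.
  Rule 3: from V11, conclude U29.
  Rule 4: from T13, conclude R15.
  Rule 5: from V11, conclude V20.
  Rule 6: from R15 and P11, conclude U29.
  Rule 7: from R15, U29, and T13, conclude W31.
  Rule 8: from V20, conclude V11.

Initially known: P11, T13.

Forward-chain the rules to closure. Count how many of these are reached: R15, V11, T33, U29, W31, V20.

4

T13 holds, so R15 follows (Rule 4).
From R15 and P11, Rule 6 gives U29.
R15, U29, and T13 hold, so W31 follows (Rule 7).
From T13, P11, and U29, Rule 1 gives T33.
R15: reached.
V11 would need V20 (Rule 8), but V20 is never established.
T33: reached.
U29: reached.
W31: reached.
V20 would need V11 (Rule 5), but V11 is never established.
Reached: R15, T33, U29, and W31 — 4 of the 6.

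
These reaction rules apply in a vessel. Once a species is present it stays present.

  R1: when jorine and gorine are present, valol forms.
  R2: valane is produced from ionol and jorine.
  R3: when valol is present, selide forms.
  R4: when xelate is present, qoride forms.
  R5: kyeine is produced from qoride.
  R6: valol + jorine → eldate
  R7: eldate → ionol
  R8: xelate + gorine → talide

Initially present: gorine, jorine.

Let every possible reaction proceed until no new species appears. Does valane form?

Yes

jorine and gorine present → valol forms (R1).
valol and jorine present → eldate forms (R6).
eldate present → ionol forms (R7).
ionol and jorine present → valane forms (R2).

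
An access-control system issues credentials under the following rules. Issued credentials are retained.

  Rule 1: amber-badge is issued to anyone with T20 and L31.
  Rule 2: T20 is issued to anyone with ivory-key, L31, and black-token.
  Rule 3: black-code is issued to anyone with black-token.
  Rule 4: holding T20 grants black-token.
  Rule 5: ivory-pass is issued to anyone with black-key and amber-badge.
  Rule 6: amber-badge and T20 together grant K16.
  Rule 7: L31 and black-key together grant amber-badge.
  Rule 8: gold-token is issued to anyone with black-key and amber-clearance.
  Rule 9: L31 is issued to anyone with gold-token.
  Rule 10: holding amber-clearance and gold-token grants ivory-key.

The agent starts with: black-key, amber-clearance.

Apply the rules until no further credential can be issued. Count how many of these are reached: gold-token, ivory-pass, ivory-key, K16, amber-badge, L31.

5

Holding black-key and amber-clearance grants gold-token (Rule 8).
Holding amber-clearance and gold-token grants ivory-key (Rule 10).
Holding gold-token grants L31 (Rule 9).
Holding L31 and black-key grants amber-badge (Rule 7).
Holding black-key and amber-badge grants ivory-pass (Rule 5).
gold-token: reached.
ivory-pass: reached.
ivory-key: reached.
K16 would need amber-badge and T20 (Rule 6), but T20 is never granted.
amber-badge: reached.
L31: reached.
Reached: gold-token, ivory-pass, ivory-key, amber-badge, and L31 — 5 of the 6.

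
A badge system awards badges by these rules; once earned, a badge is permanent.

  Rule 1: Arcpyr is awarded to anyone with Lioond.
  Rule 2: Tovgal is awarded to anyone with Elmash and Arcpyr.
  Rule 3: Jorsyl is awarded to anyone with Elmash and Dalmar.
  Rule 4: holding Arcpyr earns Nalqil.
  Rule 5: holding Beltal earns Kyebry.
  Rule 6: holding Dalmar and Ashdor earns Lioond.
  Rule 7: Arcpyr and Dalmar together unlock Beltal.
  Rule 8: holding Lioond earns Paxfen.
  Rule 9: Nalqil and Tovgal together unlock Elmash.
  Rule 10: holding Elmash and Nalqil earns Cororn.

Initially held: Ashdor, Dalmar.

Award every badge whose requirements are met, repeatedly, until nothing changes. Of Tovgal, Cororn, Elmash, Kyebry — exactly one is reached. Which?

With Dalmar and Ashdor, Lioond is earned (Rule 6).
With Lioond, Arcpyr is earned (Rule 1).
With Arcpyr and Dalmar, Beltal is earned (Rule 7).
With Beltal, Kyebry is earned (Rule 5).
Elmash would need Nalqil and Tovgal (Rule 9), but Tovgal is never earned. Tovgal would need Elmash and Arcpyr (Rule 2), but Elmash is never earned. Cororn would need Elmash and Nalqil (Rule 10), but Elmash is never earned.

Kyebry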